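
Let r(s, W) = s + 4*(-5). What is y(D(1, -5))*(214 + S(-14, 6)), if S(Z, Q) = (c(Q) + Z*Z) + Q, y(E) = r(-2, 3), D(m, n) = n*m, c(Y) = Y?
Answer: -9284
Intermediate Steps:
D(m, n) = m*n
r(s, W) = -20 + s (r(s, W) = s - 20 = -20 + s)
y(E) = -22 (y(E) = -20 - 2 = -22)
S(Z, Q) = Z² + 2*Q (S(Z, Q) = (Q + Z*Z) + Q = (Q + Z²) + Q = Z² + 2*Q)
y(D(1, -5))*(214 + S(-14, 6)) = -22*(214 + ((-14)² + 2*6)) = -22*(214 + (196 + 12)) = -22*(214 + 208) = -22*422 = -9284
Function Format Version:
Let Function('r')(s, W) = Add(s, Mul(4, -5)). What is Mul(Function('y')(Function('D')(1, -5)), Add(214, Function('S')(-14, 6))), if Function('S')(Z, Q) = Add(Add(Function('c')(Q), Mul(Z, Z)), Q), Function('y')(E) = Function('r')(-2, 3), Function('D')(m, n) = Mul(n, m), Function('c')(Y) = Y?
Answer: -9284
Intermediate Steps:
Function('D')(m, n) = Mul(m, n)
Function('r')(s, W) = Add(-20, s) (Function('r')(s, W) = Add(s, -20) = Add(-20, s))
Function('y')(E) = -22 (Function('y')(E) = Add(-20, -2) = -22)
Function('S')(Z, Q) = Add(Pow(Z, 2), Mul(2, Q)) (Function('S')(Z, Q) = Add(Add(Q, Mul(Z, Z)), Q) = Add(Add(Q, Pow(Z, 2)), Q) = Add(Pow(Z, 2), Mul(2, Q)))
Mul(Function('y')(Function('D')(1, -5)), Add(214, Function('S')(-14, 6))) = Mul(-22, Add(214, Add(Pow(-14, 2), Mul(2, 6)))) = Mul(-22, Add(214, Add(196, 12))) = Mul(-22, Add(214, 208)) = Mul(-22, 422) = -9284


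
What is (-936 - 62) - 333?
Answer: -1331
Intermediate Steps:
(-936 - 62) - 333 = -998 - 333 = -1331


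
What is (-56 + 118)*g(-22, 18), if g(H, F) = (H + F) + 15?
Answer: 682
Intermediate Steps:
g(H, F) = 15 + F + H (g(H, F) = (F + H) + 15 = 15 + F + H)
(-56 + 118)*g(-22, 18) = (-56 + 118)*(15 + 18 - 22) = 62*11 = 682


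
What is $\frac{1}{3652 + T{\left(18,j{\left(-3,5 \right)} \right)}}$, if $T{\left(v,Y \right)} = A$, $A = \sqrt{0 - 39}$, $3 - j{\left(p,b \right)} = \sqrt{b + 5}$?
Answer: $\frac{3652}{13337143} - \frac{i \sqrt{39}}{13337143} \approx 0.00027382 - 4.6824 \cdot 10^{-7} i$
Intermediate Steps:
$j{\left(p,b \right)} = 3 - \sqrt{5 + b}$ ($j{\left(p,b \right)} = 3 - \sqrt{b + 5} = 3 - \sqrt{5 + b}$)
$A = i \sqrt{39}$ ($A = \sqrt{-39} = i \sqrt{39} \approx 6.245 i$)
$T{\left(v,Y \right)} = i \sqrt{39}$
$\frac{1}{3652 + T{\left(18,j{\left(-3,5 \right)} \right)}} = \frac{1}{3652 + i \sqrt{39}}$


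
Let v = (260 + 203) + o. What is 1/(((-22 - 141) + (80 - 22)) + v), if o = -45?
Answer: 1/313 ≈ 0.0031949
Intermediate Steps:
v = 418 (v = (260 + 203) - 45 = 463 - 45 = 418)
1/(((-22 - 141) + (80 - 22)) + v) = 1/(((-22 - 141) + (80 - 22)) + 418) = 1/((-163 + 58) + 418) = 1/(-105 + 418) = 1/313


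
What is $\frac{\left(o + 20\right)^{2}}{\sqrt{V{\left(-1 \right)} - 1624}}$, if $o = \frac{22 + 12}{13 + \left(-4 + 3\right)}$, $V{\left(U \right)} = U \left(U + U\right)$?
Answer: $- \frac{18769 i \sqrt{1622}}{58392} \approx - 12.945 i$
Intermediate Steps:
$V{\left(U \right)} = 2 U^{2}$ ($V{\left(U \right)} = U 2 U = 2 U^{2}$)
$o = \frac{17}{6}$ ($o = \frac{34}{13 - 1} = \frac{34}{12} = 34 \cdot \frac{1}{12} = \frac{17}{6} \approx 2.8333$)
$\frac{\left(o + 20\right)^{2}}{\sqrt{V{\left(-1 \right)} - 1624}} = \frac{\left(\frac{17}{6} + 20\right)^{2}}{\sqrt{2 \left(-1\right)^{2} - 1624}} = \frac{\left(\frac{137}{6}\right)^{2}}{\sqrt{2 \cdot 1 - 1624}} = \frac{18769}{36 \sqrt{2 - 1624}} = \frac{18769}{36 \sqrt{-1622}} = \frac{18769}{36 i \sqrt{1622}} = \frac{18769 \left(- \frac{i \sqrt{1622}}{1622}\right)}{36} = - \frac{18769 i \sqrt{1622}}{58392}$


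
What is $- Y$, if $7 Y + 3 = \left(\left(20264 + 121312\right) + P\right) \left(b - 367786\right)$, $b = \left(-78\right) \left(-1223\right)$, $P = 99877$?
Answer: $\frac{65769865579}{7} \approx 9.3957 \cdot 10^{9}$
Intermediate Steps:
$b = 95394$
$Y = - \frac{65769865579}{7}$ ($Y = - \frac{3}{7} + \frac{\left(\left(20264 + 121312\right) + 99877\right) \left(95394 - 367786\right)}{7} = - \frac{3}{7} + \frac{\left(141576 + 99877\right) \left(-272392\right)}{7} = - \frac{3}{7} + \frac{241453 \left(-272392\right)}{7} = - \frac{3}{7} + \frac{1}{7} \left(-65769865576\right) = - \frac{3}{7} - \frac{65769865576}{7} = - \frac{65769865579}{7} \approx -9.3957 \cdot 10^{9}$)
$- Y = \left(-1\right) \left(- \frac{65769865579}{7}\right) = \frac{65769865579}{7}$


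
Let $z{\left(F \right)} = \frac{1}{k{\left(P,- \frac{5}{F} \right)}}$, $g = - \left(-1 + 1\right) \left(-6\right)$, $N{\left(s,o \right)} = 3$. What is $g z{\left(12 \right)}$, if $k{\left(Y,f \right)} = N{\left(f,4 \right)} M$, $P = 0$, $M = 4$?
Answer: $0$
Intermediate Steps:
$k{\left(Y,f \right)} = 12$ ($k{\left(Y,f \right)} = 3 \cdot 4 = 12$)
$g = 0$ ($g = - 0 \left(-6\right) = \left(-1\right) 0 = 0$)
$z{\left(F \right)} = \frac{1}{12}$
$g z{\left(12 \right)} = 0 \cdot \frac{1}{12} = 0$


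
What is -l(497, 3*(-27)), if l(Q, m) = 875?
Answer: -875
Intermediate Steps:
-l(497, 3*(-27)) = -1*875 = -875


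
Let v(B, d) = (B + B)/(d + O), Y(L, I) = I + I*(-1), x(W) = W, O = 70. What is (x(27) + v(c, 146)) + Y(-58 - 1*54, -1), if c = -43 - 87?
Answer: 1393/54 ≈ 25.796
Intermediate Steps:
c = -130
Y(L, I) = 0 (Y(L, I) = I - I = 0)
v(B, d) = 2*B/(70 + d) (v(B, d) = (B + B)/(d + 70) = (2*B)/(70 + d) = 2*B/(70 + d))
(x(27) + v(c, 146)) + Y(-58 - 1*54, -1) = (27 + 2*(-130)/(70 + 146)) + 0 = (27 + 2*(-130)/216) + 0 = (27 + 2*(-130)*(1/216)) + 0 = (27 - 65/54) + 0 = 1393/54 + 0 = 1393/54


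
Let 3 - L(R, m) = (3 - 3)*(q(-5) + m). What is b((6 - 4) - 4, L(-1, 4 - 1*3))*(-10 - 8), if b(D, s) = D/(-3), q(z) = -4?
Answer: -12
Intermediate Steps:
L(R, m) = 3 (L(R, m) = 3 - (3 - 3)*(-4 + m) = 3 - 0*(-4 + m) = 3 - 1*0 = 3 + 0 = 3)
b(D, s) = -D/3 (b(D, s) = D*(-1/3) = -D/3)
b((6 - 4) - 4, L(-1, 4 - 1*3))*(-10 - 8) = (-((6 - 4) - 4)/3)*(-10 - 8) = -(2 - 4)/3*(-18) = -1/3*(-2)*(-18) = (2/3)*(-18) = -12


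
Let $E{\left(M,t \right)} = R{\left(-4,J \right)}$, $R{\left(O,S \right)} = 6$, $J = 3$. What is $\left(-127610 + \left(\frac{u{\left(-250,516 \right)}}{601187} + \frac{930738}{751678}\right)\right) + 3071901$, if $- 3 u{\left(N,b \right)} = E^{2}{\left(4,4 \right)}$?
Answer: $\frac{665261420588854798}{225949520893} \approx 2.9443 \cdot 10^{6}$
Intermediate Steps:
$E{\left(M,t \right)} = 6$
$u{\left(N,b \right)} = -12$ ($u{\left(N,b \right)} = - \frac{6^{2}}{3} = \left(- \frac{1}{3}\right) 36 = -12$)
$\left(-127610 + \left(\frac{u{\left(-250,516 \right)}}{601187} + \frac{930738}{751678}\right)\right) + 3071901 = \left(-127610 + \left(- \frac{12}{601187} + \frac{930738}{751678}\right)\right) + 3071901 = \left(-127610 + \left(\left(-12\right) \frac{1}{601187} + 930738 \cdot \frac{1}{751678}\right)\right) + 3071901 = \left(-127610 + \left(- \frac{12}{601187} + \frac{465369}{375839}\right)\right) + 3071901 = \left(-127610 + \frac{279769282935}{225949520893}\right) + 3071901 = - \frac{28833138591872795}{225949520893} + 3071901 = \frac{665261420588854798}{225949520893}$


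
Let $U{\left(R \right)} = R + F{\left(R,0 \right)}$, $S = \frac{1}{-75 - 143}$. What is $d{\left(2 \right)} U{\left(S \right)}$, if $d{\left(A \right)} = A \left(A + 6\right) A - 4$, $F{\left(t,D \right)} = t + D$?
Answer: $- \frac{28}{109} \approx -0.25688$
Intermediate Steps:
$S = - \frac{1}{218}$ ($S = \frac{1}{-218} = - \frac{1}{218} \approx -0.0045872$)
$F{\left(t,D \right)} = D + t$
$U{\left(R \right)} = 2 R$ ($U{\left(R \right)} = R + \left(0 + R\right) = R + R = 2 R$)
$d{\left(A \right)} = -4 + A^{2} \left(6 + A\right)$ ($d{\left(A \right)} = A \left(6 + A\right) A - 4 = A A \left(6 + A\right) - 4 = A^{2} \left(6 + A\right) - 4 = -4 + A^{2} \left(6 + A\right)$)
$d{\left(2 \right)} U{\left(S \right)} = \left(-4 + 2^{3} + 6 \cdot 2^{2}\right) 2 \left(- \frac{1}{218}\right) = \left(-4 + 8 + 6 \cdot 4\right) \left(- \frac{1}{109}\right) = \left(-4 + 8 + 24\right) \left(- \frac{1}{109}\right) = 28 \left(- \frac{1}{109}\right) = - \frac{28}{109}$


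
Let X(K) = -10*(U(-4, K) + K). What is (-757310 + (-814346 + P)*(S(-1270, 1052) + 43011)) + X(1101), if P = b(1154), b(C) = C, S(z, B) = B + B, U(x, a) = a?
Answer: -36687936410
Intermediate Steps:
S(z, B) = 2*B
X(K) = -20*K (X(K) = -10*(K + K) = -20*K)
P = 1154
(-757310 + (-814346 + P)*(S(-1270, 1052) + 43011)) + X(1101) = (-757310 + (-814346 + 1154)*(2*1052 + 43011)) - 20*1101 = (-757310 - 813192*(2104 + 43011)) - 22020 = (-757310 - 813192*45115) - 22020 = (-757310 - 36687157080) - 22020 = -36687914390 - 22020 = -36687936410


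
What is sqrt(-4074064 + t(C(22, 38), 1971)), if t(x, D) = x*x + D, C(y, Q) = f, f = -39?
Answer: 2*I*sqrt(1017643) ≈ 2017.6*I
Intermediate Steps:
C(y, Q) = -39
t(x, D) = D + x**2 (t(x, D) = x**2 + D = D + x**2)
sqrt(-4074064 + t(C(22, 38), 1971)) = sqrt(-4074064 + (1971 + (-39)**2)) = sqrt(-4074064 + (1971 + 1521)) = sqrt(-4074064 + 3492) = sqrt(-4070572) = 2*I*sqrt(1017643)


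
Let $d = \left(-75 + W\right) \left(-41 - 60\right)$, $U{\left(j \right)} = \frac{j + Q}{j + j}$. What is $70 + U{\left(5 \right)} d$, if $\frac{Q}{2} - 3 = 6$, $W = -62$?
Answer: $\frac{318951}{10} \approx 31895.0$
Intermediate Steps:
$Q = 18$ ($Q = 6 + 2 \cdot 6 = 6 + 12 = 18$)
$U{\left(j \right)} = \frac{18 + j}{2 j}$ ($U{\left(j \right)} = \frac{j + 18}{j + j} = \frac{18 + j}{2 j}$)
$d = 13837$ ($d = \left(-75 - 62\right) \left(-41 - 60\right) = \left(-137\right) \left(-101\right) = 13837$)
$70 + U{\left(5 \right)} d = 70 + \frac{18 + 5}{2 \cdot 5} \cdot 13837 = 70 + \frac{1}{2} \cdot \frac{1}{5} \cdot 23 \cdot 13837 = 70 + \frac{23}{10} \cdot 13837 = 70 + \frac{318251}{10} = \frac{318951}{10}$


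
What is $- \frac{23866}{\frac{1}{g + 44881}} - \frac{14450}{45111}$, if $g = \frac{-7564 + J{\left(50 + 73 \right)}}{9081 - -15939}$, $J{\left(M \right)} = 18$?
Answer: $- \frac{100745987158637027}{94056435} \approx -1.0711 \cdot 10^{9}$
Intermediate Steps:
$g = - \frac{3773}{12510}$ ($g = \frac{-7564 + 18}{9081 - -15939} = - \frac{7546}{9081 + 15939} = - \frac{7546}{25020} = \left(-7546\right) \frac{1}{25020} = - \frac{3773}{12510} \approx -0.3016$)
$- \frac{23866}{\frac{1}{g + 44881}} - \frac{14450}{45111} = - \frac{23866}{\frac{1}{- \frac{3773}{12510} + 44881}} - \frac{14450}{45111} = - \frac{23866}{\frac{1}{\frac{561457537}{12510}}} - \frac{14450}{45111} = - \frac{23866}{\frac{12510}{561457537}} - \frac{14450}{45111} = \left(-23866\right) \frac{561457537}{12510} - \frac{14450}{45111} = - \frac{6699872789021}{6255} - \frac{14450}{45111} = - \frac{100745987158637027}{94056435}$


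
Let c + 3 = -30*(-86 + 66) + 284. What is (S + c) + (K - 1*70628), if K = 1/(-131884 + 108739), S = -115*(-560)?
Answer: -123756316/23145 ≈ -5347.0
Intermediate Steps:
S = 64400
K = -1/23145 (K = 1/(-23145) = -1/23145 ≈ -4.3206e-5)
c = 881 (c = -3 + (-30*(-86 + 66) + 284) = -3 + (-30*(-20) + 284) = -3 + (600 + 284) = -3 + 884 = 881)
(S + c) + (K - 1*70628) = (64400 + 881) + (-1/23145 - 1*70628) = 65281 + (-1/23145 - 70628) = 65281 - 1634685061/23145 = -123756316/23145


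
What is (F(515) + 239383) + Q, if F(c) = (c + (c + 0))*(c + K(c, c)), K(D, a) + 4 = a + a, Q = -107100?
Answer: 1719513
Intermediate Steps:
K(D, a) = -4 + 2*a (K(D, a) = -4 + (a + a) = -4 + 2*a)
F(c) = 2*c*(-4 + 3*c) (F(c) = (c + (c + 0))*(c + (-4 + 2*c)) = (c + c)*(-4 + 3*c) = (2*c)*(-4 + 3*c) = 2*c*(-4 + 3*c))
(F(515) + 239383) + Q = (2*515*(-4 + 3*515) + 239383) - 107100 = (2*515*(-4 + 1545) + 239383) - 107100 = (2*515*1541 + 239383) - 107100 = (1587230 + 239383) - 107100 = 1826613 - 107100 = 1719513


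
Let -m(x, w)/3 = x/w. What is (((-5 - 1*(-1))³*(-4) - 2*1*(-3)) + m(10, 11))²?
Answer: 8133904/121 ≈ 67222.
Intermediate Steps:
m(x, w) = -3*x/w
(((-5 - 1*(-1))³*(-4) - 2*1*(-3)) + m(10, 11))² = (((-5 - 1*(-1))³*(-4) - 2*1*(-3)) - 3*10/11)² = (((-5 + 1)³*(-4) - 2*(-3)) - 3*10*1/11)² = (((-4)³*(-4) + 6) - 30/11)² = ((-64*(-4) + 6) - 30/11)² = ((256 + 6) - 30/11)² = (262 - 30/11)² = (2852/11)² = 8133904/121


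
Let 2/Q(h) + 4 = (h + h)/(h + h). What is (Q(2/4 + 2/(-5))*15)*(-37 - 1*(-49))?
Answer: -120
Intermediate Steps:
Q(h) = -⅔ (Q(h) = 2/(-4 + (h + h)/(h + h)) = 2/(-4 + (2*h)/((2*h))) = 2/(-4 + (2*h)*(1/(2*h))) = 2/(-4 + 1) = 2/(-3) = 2*(-⅓) = -⅔)
(Q(2/4 + 2/(-5))*15)*(-37 - 1*(-49)) = (-⅔*15)*(-37 - 1*(-49)) = -10*(-37 + 49) = -10*12 = -120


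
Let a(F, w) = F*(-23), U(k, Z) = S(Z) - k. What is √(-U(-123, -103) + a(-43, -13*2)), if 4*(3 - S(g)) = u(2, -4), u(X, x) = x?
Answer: √862 ≈ 29.360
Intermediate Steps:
S(g) = 4 (S(g) = 3 - ¼*(-4) = 3 + 1 = 4)
U(k, Z) = 4 - k
a(F, w) = -23*F
√(-U(-123, -103) + a(-43, -13*2)) = √(-(4 - 1*(-123)) - 23*(-43)) = √(-(4 + 123) + 989) = √(-1*127 + 989) = √(-127 + 989) = √862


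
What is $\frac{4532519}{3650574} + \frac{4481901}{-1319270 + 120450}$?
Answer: $- \frac{5463918416797}{2188190561340} \approx -2.497$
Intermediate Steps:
$\frac{4532519}{3650574} + \frac{4481901}{-1319270 + 120450} = 4532519 \cdot \frac{1}{3650574} + \frac{4481901}{-1198820} = \frac{4532519}{3650574} + 4481901 \left(- \frac{1}{1198820}\right) = \frac{4532519}{3650574} - \frac{4481901}{1198820} = - \frac{5463918416797}{2188190561340}$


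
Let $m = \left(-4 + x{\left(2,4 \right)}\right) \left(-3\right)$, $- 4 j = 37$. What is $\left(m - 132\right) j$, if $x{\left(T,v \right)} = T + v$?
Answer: $\frac{2553}{2} \approx 1276.5$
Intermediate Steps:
$j = - \frac{37}{4}$ ($j = \left(- \frac{1}{4}\right) 37 = - \frac{37}{4} \approx -9.25$)
$m = -6$ ($m = \left(-4 + \left(2 + 4\right)\right) \left(-3\right) = \left(-4 + 6\right) \left(-3\right) = 2 \left(-3\right) = -6$)
$\left(m - 132\right) j = \left(-6 - 132\right) \left(- \frac{37}{4}\right) = \left(-138\right) \left(- \frac{37}{4}\right) = \frac{2553}{2}$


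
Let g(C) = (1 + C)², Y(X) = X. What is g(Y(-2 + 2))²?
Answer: 1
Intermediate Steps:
g(Y(-2 + 2))² = ((1 + (-2 + 2))²)² = ((1 + 0)²)² = (1²)² = 1² = 1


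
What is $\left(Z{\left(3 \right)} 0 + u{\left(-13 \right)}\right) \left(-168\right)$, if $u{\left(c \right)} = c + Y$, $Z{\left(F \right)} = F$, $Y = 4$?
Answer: $1512$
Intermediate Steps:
$u{\left(c \right)} = 4 + c$ ($u{\left(c \right)} = c + 4 = 4 + c$)
$\left(Z{\left(3 \right)} 0 + u{\left(-13 \right)}\right) \left(-168\right) = \left(3 \cdot 0 + \left(4 - 13\right)\right) \left(-168\right) = \left(0 - 9\right) \left(-168\right) = \left(-9\right) \left(-168\right) = 1512$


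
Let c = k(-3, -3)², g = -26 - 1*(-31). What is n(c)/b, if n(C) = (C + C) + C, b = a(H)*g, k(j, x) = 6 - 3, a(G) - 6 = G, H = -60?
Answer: -⅒ ≈ -0.10000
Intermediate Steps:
a(G) = 6 + G
k(j, x) = 3
g = 5 (g = -26 + 31 = 5)
c = 9 (c = 3² = 9)
b = -270 (b = (6 - 60)*5 = -54*5 = -270)
n(C) = 3*C (n(C) = 2*C + C = 3*C)
n(c)/b = (3*9)/(-270) = 27*(-1/270) = -⅒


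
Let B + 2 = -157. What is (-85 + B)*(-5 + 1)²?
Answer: -3904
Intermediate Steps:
B = -159 (B = -2 - 157 = -159)
(-85 + B)*(-5 + 1)² = (-85 - 159)*(-5 + 1)² = -244*(-4)² = -244*16 = -3904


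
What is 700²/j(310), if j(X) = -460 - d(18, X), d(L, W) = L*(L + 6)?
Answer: -122500/223 ≈ -549.33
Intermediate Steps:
d(L, W) = L*(6 + L)
j(X) = -892 (j(X) = -460 - 18*(6 + 18) = -460 - 18*24 = -460 - 1*432 = -460 - 432 = -892)
700²/j(310) = 700²/(-892) = 490000*(-1/892) = -122500/223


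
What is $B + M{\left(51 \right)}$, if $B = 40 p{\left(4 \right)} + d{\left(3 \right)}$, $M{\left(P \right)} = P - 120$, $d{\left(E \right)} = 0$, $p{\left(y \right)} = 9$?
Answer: $291$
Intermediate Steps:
$M{\left(P \right)} = -120 + P$
$B = 360$ ($B = 40 \cdot 9 + 0 = 360 + 0 = 360$)
$B + M{\left(51 \right)} = 360 + \left(-120 + 51\right) = 360 - 69 = 291$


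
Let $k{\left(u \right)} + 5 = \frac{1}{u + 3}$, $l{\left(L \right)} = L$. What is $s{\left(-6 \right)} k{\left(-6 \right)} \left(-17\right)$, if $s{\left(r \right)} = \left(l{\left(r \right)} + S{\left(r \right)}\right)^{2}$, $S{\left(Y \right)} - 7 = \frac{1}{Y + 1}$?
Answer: $\frac{4352}{75} \approx 58.027$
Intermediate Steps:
$S{\left(Y \right)} = 7 + \frac{1}{1 + Y}$ ($S{\left(Y \right)} = 7 + \frac{1}{Y + 1} = 7 + \frac{1}{1 + Y}$)
$s{\left(r \right)} = \left(r + \frac{8 + 7 r}{1 + r}\right)^{2}$
$k{\left(u \right)} = -5 + \frac{1}{3 + u}$ ($k{\left(u \right)} = -5 + \frac{1}{u + 3} = -5 + \frac{1}{3 + u}$)
$s{\left(-6 \right)} k{\left(-6 \right)} \left(-17\right) = \frac{\left(8 + \left(-6\right)^{2} + 8 \left(-6\right)\right)^{2}}{\left(1 - 6\right)^{2}} \frac{-14 - -30}{3 - 6} \left(-17\right) = \frac{\left(8 + 36 - 48\right)^{2}}{25} \frac{-14 + 30}{-3} \left(-17\right) = \frac{\left(-4\right)^{2}}{25} \left(\left(- \frac{1}{3}\right) 16\right) \left(-17\right) = \frac{1}{25} \cdot 16 \left(- \frac{16}{3}\right) \left(-17\right) = \frac{16}{25} \left(- \frac{16}{3}\right) \left(-17\right) = \left(- \frac{256}{75}\right) \left(-17\right) = \frac{4352}{75}$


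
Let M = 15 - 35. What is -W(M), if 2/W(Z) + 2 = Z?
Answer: 1/11 ≈ 0.090909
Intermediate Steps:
M = -20
W(Z) = 2/(-2 + Z)
-W(M) = -2/(-2 - 20) = -2/(-22) = -2*(-1)/22 = -1*(-1/11) = 1/11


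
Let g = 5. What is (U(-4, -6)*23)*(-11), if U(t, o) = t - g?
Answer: 2277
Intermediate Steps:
U(t, o) = -5 + t (U(t, o) = t - 1*5 = t - 5 = -5 + t)
(U(-4, -6)*23)*(-11) = ((-5 - 4)*23)*(-11) = -9*23*(-11) = -207*(-11) = 2277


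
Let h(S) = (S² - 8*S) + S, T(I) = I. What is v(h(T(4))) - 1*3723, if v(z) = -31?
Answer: -3754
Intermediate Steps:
h(S) = S² - 7*S
v(h(T(4))) - 1*3723 = -31 - 1*3723 = -31 - 3723 = -3754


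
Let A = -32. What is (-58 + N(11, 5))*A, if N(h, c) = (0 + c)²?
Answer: 1056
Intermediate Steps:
N(h, c) = c²
(-58 + N(11, 5))*A = (-58 + 5²)*(-32) = (-58 + 25)*(-32) = -33*(-32) = 1056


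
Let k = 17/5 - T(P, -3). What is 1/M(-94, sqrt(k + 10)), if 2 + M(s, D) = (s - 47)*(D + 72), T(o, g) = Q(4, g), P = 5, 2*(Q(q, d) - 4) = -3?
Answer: -101540/1028870131 + 141*sqrt(1090)/1028870131 ≈ -9.4166e-5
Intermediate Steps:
Q(q, d) = 5/2 (Q(q, d) = 4 + (1/2)*(-3) = 4 - 3/2 = 5/2)
T(o, g) = 5/2
k = 9/10 (k = 17/5 - 1*5/2 = 17*(1/5) - 5/2 = 17/5 - 5/2 = 9/10 ≈ 0.90000)
M(s, D) = -2 + (-47 + s)*(72 + D) (M(s, D) = -2 + (s - 47)*(D + 72) = -2 + (-47 + s)*(72 + D))
1/M(-94, sqrt(k + 10)) = 1/(-3386 - 47*sqrt(9/10 + 10) + 72*(-94) + sqrt(9/10 + 10)*(-94)) = 1/(-3386 - 47*sqrt(1090)/10 - 6768 + sqrt(109/10)*(-94)) = 1/(-3386 - 47*sqrt(1090)/10 - 6768 + (sqrt(1090)/10)*(-94)) = 1/(-3386 - 47*sqrt(1090)/10 - 6768 - 47*sqrt(1090)/5) = 1/(-10154 - 141*sqrt(1090)/10)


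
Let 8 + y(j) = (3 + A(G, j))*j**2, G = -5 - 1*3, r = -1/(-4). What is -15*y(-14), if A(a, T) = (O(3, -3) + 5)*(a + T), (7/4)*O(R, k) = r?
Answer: 323940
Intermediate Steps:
r = 1/4 (r = -1*(-1/4) = 1/4 ≈ 0.25000)
O(R, k) = 1/7 (O(R, k) = (4/7)*(1/4) = 1/7)
G = -8 (G = -5 - 3 = -8)
A(a, T) = 36*T/7 + 36*a/7 (A(a, T) = (1/7 + 5)*(a + T) = 36*(T + a)/7 = 36*T/7 + 36*a/7)
y(j) = -8 + j**2*(-267/7 + 36*j/7) (y(j) = -8 + (3 + (36*j/7 + (36/7)*(-8)))*j**2 = -8 + (3 + (36*j/7 - 288/7))*j**2 = -8 + (3 + (-288/7 + 36*j/7))*j**2 = -8 + (-267/7 + 36*j/7)*j**2 = -8 + j**2*(-267/7 + 36*j/7))
-15*y(-14) = -15*(-8 - 267/7*(-14)**2 + (36/7)*(-14)**3) = -15*(-8 - 267/7*196 + (36/7)*(-2744)) = -15*(-8 - 7476 - 14112) = -15*(-21596) = 323940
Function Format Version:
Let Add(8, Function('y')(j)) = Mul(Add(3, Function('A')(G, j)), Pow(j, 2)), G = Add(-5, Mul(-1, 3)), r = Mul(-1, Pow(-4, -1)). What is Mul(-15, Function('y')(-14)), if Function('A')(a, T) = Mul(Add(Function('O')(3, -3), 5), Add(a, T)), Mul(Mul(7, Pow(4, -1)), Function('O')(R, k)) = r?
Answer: 323940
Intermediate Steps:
r = Rational(1, 4) (r = Mul(-1, Rational(-1, 4)) = Rational(1, 4) ≈ 0.25000)
Function('O')(R, k) = Rational(1, 7) (Function('O')(R, k) = Mul(Rational(4, 7), Rational(1, 4)) = Rational(1, 7))
G = -8 (G = Add(-5, -3) = -8)
Function('A')(a, T) = Add(Mul(Rational(36, 7), T), Mul(Rational(36, 7), a)) (Function('A')(a, T) = Mul(Add(Rational(1, 7), 5), Add(a, T)) = Mul(Rational(36, 7), Add(T, a)) = Add(Mul(Rational(36, 7), T), Mul(Rational(36, 7), a)))
Function('y')(j) = Add(-8, Mul(Pow(j, 2), Add(Rational(-267, 7), Mul(Rational(36, 7), j)))) (Function('y')(j) = Add(-8, Mul(Add(3, Add(Mul(Rational(36, 7), j), Mul(Rational(36, 7), -8))), Pow(j, 2))) = Add(-8, Mul(Add(3, Add(Mul(Rational(36, 7), j), Rational(-288, 7))), Pow(j, 2))) = Add(-8, Mul(Add(3, Add(Rational(-288, 7), Mul(Rational(36, 7), j))), Pow(j, 2))) = Add(-8, Mul(Add(Rational(-267, 7), Mul(Rational(36, 7), j)), Pow(j, 2))) = Add(-8, Mul(Pow(j, 2), Add(Rational(-267, 7), Mul(Rational(36, 7), j)))))
Mul(-15, Function('y')(-14)) = Mul(-15, Add(-8, Mul(Rational(-267, 7), Pow(-14, 2)), Mul(Rational(36, 7), Pow(-14, 3)))) = Mul(-15, Add(-8, Mul(Rational(-267, 7), 196), Mul(Rational(36, 7), -2744))) = Mul(-15, Add(-8, -7476, -14112)) = Mul(-15, -21596) = 323940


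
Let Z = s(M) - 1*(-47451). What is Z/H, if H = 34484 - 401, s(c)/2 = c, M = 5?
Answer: 47461/34083 ≈ 1.3925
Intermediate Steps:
s(c) = 2*c
H = 34083
Z = 47461 (Z = 2*5 - 1*(-47451) = 10 + 47451 = 47461)
Z/H = 47461/34083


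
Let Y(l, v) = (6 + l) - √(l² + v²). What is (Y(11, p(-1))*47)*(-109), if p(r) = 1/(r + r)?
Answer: -87091 + 5123*√485/2 ≈ -30680.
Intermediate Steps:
p(r) = 1/(2*r)
Y(l, v) = 6 + l - √(l² + v²)
(Y(11, p(-1))*47)*(-109) = ((6 + 11 - √(11² + ((½)/(-1))²))*47)*(-109) = ((6 + 11 - √(121 + ((½)*(-1))²))*47)*(-109) = ((6 + 11 - √(121 + (-½)²))*47)*(-109) = ((6 + 11 - √(121 + ¼))*47)*(-109) = ((6 + 11 - √(485/4))*47)*(-109) = ((6 + 11 - √485/2)*47)*(-109) = ((17 - √485/2)*47)*(-109) = (799 - 47*√485/2)*(-109) = -87091 + 5123*√485/2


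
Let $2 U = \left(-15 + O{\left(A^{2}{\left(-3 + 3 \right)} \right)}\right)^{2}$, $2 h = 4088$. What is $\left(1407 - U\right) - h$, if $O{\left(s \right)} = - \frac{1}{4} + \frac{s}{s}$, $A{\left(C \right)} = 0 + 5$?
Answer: $- \frac{23633}{32} \approx -738.53$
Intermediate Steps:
$A{\left(C \right)} = 5$
$h = 2044$ ($h = \frac{1}{2} \cdot 4088 = 2044$)
$O{\left(s \right)} = \frac{3}{4}$ ($O{\left(s \right)} = \left(-1\right) \frac{1}{4} + 1 = - \frac{1}{4} + 1 = \frac{3}{4}$)
$U = \frac{3249}{32}$ ($U = \frac{\left(-15 + \frac{3}{4}\right)^{2}}{2} = \frac{\left(- \frac{57}{4}\right)^{2}}{2} = \frac{1}{2} \cdot \frac{3249}{16} = \frac{3249}{32} \approx 101.53$)
$\left(1407 - U\right) - h = \left(1407 - \frac{3249}{32}\right) - 2044 = \frac{41775}{32} - 2044 = - \frac{23633}{32}$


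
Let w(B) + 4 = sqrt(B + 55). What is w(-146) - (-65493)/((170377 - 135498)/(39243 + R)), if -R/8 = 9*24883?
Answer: -114765684685/34879 + I*sqrt(91) ≈ -3.2904e+6 + 9.5394*I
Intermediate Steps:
R = -1791576 (R = -72*24883 = -8*223947 = -1791576)
w(B) = -4 + sqrt(55 + B) (w(B) = -4 + sqrt(B + 55) = -4 + sqrt(55 + B))
w(-146) - (-65493)/((170377 - 135498)/(39243 + R)) = (-4 + sqrt(55 - 146)) - (-65493)/((170377 - 135498)/(39243 - 1791576)) = (-4 + sqrt(-91)) - (-65493)/(34879/(-1752333)) = (-4 + I*sqrt(91)) - (-65493)/(34879*(-1/1752333)) = (-4 + I*sqrt(91)) - (-65493)/(-34879/1752333) = (-4 + I*sqrt(91)) - (-65493)*(-1752333)/34879 = (-4 + I*sqrt(91)) - 1*114765545169/34879 = (-4 + I*sqrt(91)) - 114765545169/34879 = -114765684685/34879 + I*sqrt(91)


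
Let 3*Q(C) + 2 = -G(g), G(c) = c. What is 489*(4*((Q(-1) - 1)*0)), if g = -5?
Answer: 0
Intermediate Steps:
Q(C) = 1 (Q(C) = -⅔ + (-1*(-5))/3 = -⅔ + (⅓)*5 = -⅔ + 5/3 = 1)
489*(4*((Q(-1) - 1)*0)) = 489*(4*((1 - 1)*0)) = 489*(4*(0*0)) = 489*(4*0) = 489*0 = 0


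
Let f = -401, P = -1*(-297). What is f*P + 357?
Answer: -118740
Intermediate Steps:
P = 297
f*P + 357 = -401*297 + 357 = -119097 + 357 = -118740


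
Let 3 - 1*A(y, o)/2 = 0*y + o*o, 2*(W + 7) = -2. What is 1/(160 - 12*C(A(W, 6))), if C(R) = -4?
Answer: 1/208 ≈ 0.0048077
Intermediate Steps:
W = -8 (W = -7 + (1/2)*(-2) = -7 - 1 = -8)
A(y, o) = 6 - 2*o**2 (A(y, o) = 6 - 2*(0*y + o*o) = 6 - 2*(0 + o**2) = 6 - 2*o**2)
1/(160 - 12*C(A(W, 6))) = 1/(160 - 12*(-4)) = 1/(160 + 48) = 1/208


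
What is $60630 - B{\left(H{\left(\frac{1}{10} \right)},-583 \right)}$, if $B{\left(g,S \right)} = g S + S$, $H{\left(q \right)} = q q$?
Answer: $\frac{6121883}{100} \approx 61219.0$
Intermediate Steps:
$H{\left(q \right)} = q^{2}$
$B{\left(g,S \right)} = S + S g$ ($B{\left(g,S \right)} = S g + S = S + S g$)
$60630 - B{\left(H{\left(\frac{1}{10} \right)},-583 \right)} = 60630 - - 583 \left(1 + \left(\frac{1}{10}\right)^{2}\right) = 60630 - - 583 \left(1 + \frac{1}{100}\right) = 60630 - \left(-583\right) \frac{101}{100} = 60630 - - \frac{58883}{100} = 60630 + \frac{58883}{100} = \frac{6121883}{100}$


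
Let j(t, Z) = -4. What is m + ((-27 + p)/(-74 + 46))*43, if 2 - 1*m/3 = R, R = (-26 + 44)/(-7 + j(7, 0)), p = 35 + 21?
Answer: -10357/308 ≈ -33.627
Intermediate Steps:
p = 56
R = -18/11 (R = (-26 + 44)/(-7 - 4) = 18/(-11) = 18*(-1/11) = -18/11 ≈ -1.6364)
m = 120/11 (m = 6 - 3*(-18/11) = 6 + 54/11 = 120/11 ≈ 10.909)
m + ((-27 + p)/(-74 + 46))*43 = 120/11 + ((-27 + 56)/(-74 + 46))*43 = 120/11 + (29/(-28))*43 = 120/11 + (29*(-1/28))*43 = 120/11 - 29/28*43 = 120/11 - 1247/28 = -10357/308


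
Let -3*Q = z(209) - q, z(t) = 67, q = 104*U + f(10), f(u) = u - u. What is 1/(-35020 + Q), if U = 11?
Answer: -1/34661 ≈ -2.8851e-5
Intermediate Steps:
f(u) = 0
q = 1144 (q = 104*11 + 0 = 1144 + 0 = 1144)
Q = 359 (Q = -(67 - 1*1144)/3 = -(67 - 1144)/3 = -1/3*(-1077) = 359)
1/(-35020 + Q) = 1/(-35020 + 359) = 1/(-34661) = -1/34661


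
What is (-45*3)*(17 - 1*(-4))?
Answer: -2835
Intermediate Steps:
(-45*3)*(17 - 1*(-4)) = -135*(17 + 4) = -135*21 = -2835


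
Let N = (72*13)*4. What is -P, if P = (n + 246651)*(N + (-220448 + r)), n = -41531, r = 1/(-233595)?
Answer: 2076674709422144/46719 ≈ 4.4450e+10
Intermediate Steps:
N = 3744 (N = 936*4 = 3744)
r = -1/233595 ≈ -4.2809e-6
P = -2076674709422144/46719 (P = (-41531 + 246651)*(3744 + (-220448 - 1/233595)) = 205120*(3744 - 51495550561/233595) = 205120*(-50620970881/233595) = -2076674709422144/46719 ≈ -4.4450e+10)
-P = -1*(-2076674709422144/46719) = 2076674709422144/46719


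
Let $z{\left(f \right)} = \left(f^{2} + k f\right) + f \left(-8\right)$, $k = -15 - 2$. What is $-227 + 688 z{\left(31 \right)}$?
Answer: $127741$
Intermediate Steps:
$k = -17$
$z{\left(f \right)} = f^{2} - 25 f$ ($z{\left(f \right)} = \left(f^{2} - 17 f\right) + f \left(-8\right) = \left(f^{2} - 17 f\right) - 8 f = f^{2} - 25 f$)
$-227 + 688 z{\left(31 \right)} = -227 + 688 \cdot 31 \left(-25 + 31\right) = -227 + 688 \cdot 31 \cdot 6 = -227 + 688 \cdot 186 = -227 + 127968 = 127741$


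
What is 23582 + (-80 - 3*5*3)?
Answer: 23457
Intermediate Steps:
23582 + (-80 - 3*5*3) = 23582 + (-80 - 15*3) = 23582 + (-80 - 45) = 23582 - 125 = 23457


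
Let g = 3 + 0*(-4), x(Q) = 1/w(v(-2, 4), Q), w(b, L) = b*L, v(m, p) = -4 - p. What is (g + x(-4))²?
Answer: 9409/1024 ≈ 9.1885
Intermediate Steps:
w(b, L) = L*b
x(Q) = -1/(8*Q) (x(Q) = 1/(Q*(-4 - 1*4)) = 1/(Q*(-4 - 4)) = 1/(Q*(-8)) = 1/(-8*Q) = -1/(8*Q))
g = 3 (g = 3 + 0 = 3)
(g + x(-4))² = (3 - ⅛/(-4))² = (3 - ⅛*(-¼))² = (3 + 1/32)² = (97/32)² = 9409/1024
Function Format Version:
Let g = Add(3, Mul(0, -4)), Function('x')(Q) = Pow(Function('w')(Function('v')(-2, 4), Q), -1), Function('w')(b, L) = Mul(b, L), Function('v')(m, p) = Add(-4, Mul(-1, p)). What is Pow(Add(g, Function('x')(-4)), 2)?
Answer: Rational(9409, 1024) ≈ 9.1885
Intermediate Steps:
Function('w')(b, L) = Mul(L, b)
Function('x')(Q) = Mul(Rational(-1, 8), Pow(Q, -1)) (Function('x')(Q) = Pow(Mul(Q, Add(-4, Mul(-1, 4))), -1) = Pow(Mul(Q, Add(-4, -4)), -1) = Pow(Mul(Q, -8), -1) = Pow(Mul(-8, Q), -1) = Mul(Rational(-1, 8), Pow(Q, -1)))
g = 3 (g = Add(3, 0) = 3)
Pow(Add(g, Function('x')(-4)), 2) = Pow(Add(3, Mul(Rational(-1, 8), Pow(-4, -1))), 2) = Pow(Add(3, Mul(Rational(-1, 8), Rational(-1, 4))), 2) = Pow(Add(3, Rational(1, 32)), 2) = Pow(Rational(97, 32), 2) = Rational(9409, 1024)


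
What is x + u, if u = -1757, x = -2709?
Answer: -4466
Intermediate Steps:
x + u = -2709 - 1757 = -4466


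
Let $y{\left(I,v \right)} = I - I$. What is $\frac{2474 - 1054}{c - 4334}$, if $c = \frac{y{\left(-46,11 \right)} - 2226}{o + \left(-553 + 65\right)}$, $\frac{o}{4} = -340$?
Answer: $- \frac{62480}{190643} \approx -0.32773$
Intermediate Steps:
$y{\left(I,v \right)} = 0$
$o = -1360$ ($o = 4 \left(-340\right) = -1360$)
$c = \frac{53}{44}$ ($c = \frac{0 - 2226}{-1360 + \left(-553 + 65\right)} = - \frac{2226}{-1360 - 488} = - \frac{2226}{-1848} = \left(-2226\right) \left(- \frac{1}{1848}\right) = \frac{53}{44} \approx 1.2045$)
$\frac{2474 - 1054}{c - 4334} = \frac{2474 - 1054}{\frac{53}{44} - 4334} = \frac{1420}{- \frac{190643}{44}} = 1420 \left(- \frac{44}{190643}\right) = - \frac{62480}{190643}$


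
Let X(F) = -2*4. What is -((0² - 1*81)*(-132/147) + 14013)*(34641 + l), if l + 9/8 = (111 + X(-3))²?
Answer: -35692364313/56 ≈ -6.3736e+8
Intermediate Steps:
X(F) = -8
l = 84863/8 (l = -9/8 + (111 - 8)² = -9/8 + 103² = -9/8 + 10609 = 84863/8 ≈ 10608.)
-((0² - 1*81)*(-132/147) + 14013)*(34641 + l) = -((0² - 1*81)*(-132/147) + 14013)*(34641 + 84863/8) = -((0 - 81)*(-132*1/147) + 14013)*361991/8 = -(-81*(-44/49) + 14013)*361991/8 = -(3564/49 + 14013)*361991/8 = -690201*361991/(49*8) = -1*35692364313/56 = -35692364313/56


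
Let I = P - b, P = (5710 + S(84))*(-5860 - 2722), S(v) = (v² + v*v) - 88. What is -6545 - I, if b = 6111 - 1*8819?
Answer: 169347935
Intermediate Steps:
b = -2708 (b = 6111 - 8819 = -2708)
S(v) = -88 + 2*v² (S(v) = (v² + v²) - 88 = 2*v² - 88 = -88 + 2*v²)
P = -169357188 (P = (5710 + (-88 + 2*84²))*(-5860 - 2722) = (5710 + (-88 + 2*7056))*(-8582) = (5710 + (-88 + 14112))*(-8582) = (5710 + 14024)*(-8582) = 19734*(-8582) = -169357188)
I = -169354480 (I = -169357188 - 1*(-2708) = -169357188 + 2708 = -169354480)
-6545 - I = -6545 - 1*(-169354480) = -6545 + 169354480 = 169347935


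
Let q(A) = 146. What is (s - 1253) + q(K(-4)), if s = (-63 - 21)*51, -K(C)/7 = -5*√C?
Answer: -5391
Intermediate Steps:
K(C) = 35*√C (K(C) = -(-35)*√C = 35*√C)
s = -4284 (s = -84*51 = -4284)
(s - 1253) + q(K(-4)) = (-4284 - 1253) + 146 = -5537 + 146 = -5391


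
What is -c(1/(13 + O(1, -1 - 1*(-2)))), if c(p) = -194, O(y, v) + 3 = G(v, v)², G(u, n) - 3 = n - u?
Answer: 194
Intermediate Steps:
G(u, n) = 3 + n - u (G(u, n) = 3 + (n - u) = 3 + n - u)
O(y, v) = 6 (O(y, v) = -3 + (3 + v - v)² = -3 + 3² = -3 + 9 = 6)
-c(1/(13 + O(1, -1 - 1*(-2)))) = -1*(-194) = 194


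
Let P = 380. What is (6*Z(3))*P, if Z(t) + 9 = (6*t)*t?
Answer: 102600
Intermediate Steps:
Z(t) = -9 + 6*t**2 (Z(t) = -9 + (6*t)*t = -9 + 6*t**2)
(6*Z(3))*P = (6*(-9 + 6*3**2))*380 = (6*(-9 + 6*9))*380 = (6*(-9 + 54))*380 = (6*45)*380 = 270*380 = 102600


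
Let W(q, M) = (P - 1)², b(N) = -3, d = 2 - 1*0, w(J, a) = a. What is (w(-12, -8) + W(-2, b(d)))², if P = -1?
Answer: 16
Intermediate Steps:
d = 2 (d = 2 + 0 = 2)
W(q, M) = 4 (W(q, M) = (-1 - 1)² = (-2)² = 4)
(w(-12, -8) + W(-2, b(d)))² = (-8 + 4)² = (-4)² = 16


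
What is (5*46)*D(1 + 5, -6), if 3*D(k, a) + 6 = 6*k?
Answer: 2300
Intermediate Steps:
D(k, a) = -2 + 2*k (D(k, a) = -2 + (6*k)/3 = -2 + 2*k)
(5*46)*D(1 + 5, -6) = (5*46)*(-2 + 2*(1 + 5)) = 230*(-2 + 2*6) = 230*(-2 + 12) = 230*10 = 2300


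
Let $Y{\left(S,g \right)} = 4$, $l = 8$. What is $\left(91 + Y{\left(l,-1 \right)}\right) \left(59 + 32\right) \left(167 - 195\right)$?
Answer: $-242060$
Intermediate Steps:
$\left(91 + Y{\left(l,-1 \right)}\right) \left(59 + 32\right) \left(167 - 195\right) = \left(91 + 4\right) \left(59 + 32\right) \left(167 - 195\right) = 95 \cdot 91 \left(-28\right) = 95 \left(-2548\right) = -242060$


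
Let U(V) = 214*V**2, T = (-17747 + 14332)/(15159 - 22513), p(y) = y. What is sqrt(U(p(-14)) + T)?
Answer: sqrt(2268411832214)/7354 ≈ 204.80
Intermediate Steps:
T = 3415/7354 (T = -3415/(-7354) = -3415*(-1/7354) = 3415/7354 ≈ 0.46437)
sqrt(U(p(-14)) + T) = sqrt(214*(-14)**2 + 3415/7354) = sqrt(214*196 + 3415/7354) = sqrt(41944 + 3415/7354) = sqrt(308459591/7354) = sqrt(2268411832214)/7354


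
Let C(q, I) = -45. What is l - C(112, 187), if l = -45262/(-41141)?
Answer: 1896607/41141 ≈ 46.100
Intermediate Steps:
l = 45262/41141 (l = -45262*(-1/41141) = 45262/41141 ≈ 1.1002)
l - C(112, 187) = 45262/41141 - 1*(-45) = 45262/41141 + 45 = 1896607/41141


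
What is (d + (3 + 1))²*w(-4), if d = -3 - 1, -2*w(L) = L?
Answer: 0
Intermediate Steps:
w(L) = -L/2
d = -4
(d + (3 + 1))²*w(-4) = (-4 + (3 + 1))²*(-½*(-4)) = (-4 + 4)²*2 = 0²*2 = 0*2 = 0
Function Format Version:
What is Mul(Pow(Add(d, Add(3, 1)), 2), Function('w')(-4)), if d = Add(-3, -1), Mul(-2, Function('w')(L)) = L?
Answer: 0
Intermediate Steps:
Function('w')(L) = Mul(Rational(-1, 2), L)
d = -4
Mul(Pow(Add(d, Add(3, 1)), 2), Function('w')(-4)) = Mul(Pow(Add(-4, Add(3, 1)), 2), Mul(Rational(-1, 2), -4)) = Mul(Pow(Add(-4, 4), 2), 2) = Mul(Pow(0, 2), 2) = Mul(0, 2) = 0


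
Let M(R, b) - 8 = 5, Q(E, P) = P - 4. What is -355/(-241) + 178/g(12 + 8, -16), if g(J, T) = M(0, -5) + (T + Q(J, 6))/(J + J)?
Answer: 947775/60973 ≈ 15.544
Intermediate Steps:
Q(E, P) = -4 + P
M(R, b) = 13 (M(R, b) = 8 + 5 = 13)
g(J, T) = 13 + (2 + T)/(2*J) (g(J, T) = 13 + (T + (-4 + 6))/(J + J) = 13 + (T + 2)/((2*J)) = 13 + (2 + T)*(1/(2*J)) = 13 + (2 + T)/(2*J))
-355/(-241) + 178/g(12 + 8, -16) = -355/(-241) + 178/(((2 - 16 + 26*(12 + 8))/(2*(12 + 8)))) = -355*(-1/241) + 178/(((½)*(2 - 16 + 26*20)/20)) = 355/241 + 178/(((½)*(1/20)*(2 - 16 + 520))) = 355/241 + 178/(((½)*(1/20)*506)) = 355/241 + 178/(253/20) = 355/241 + 178*(20/253) = 355/241 + 3560/253 = 947775/60973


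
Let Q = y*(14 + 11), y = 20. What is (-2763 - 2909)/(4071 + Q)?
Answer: -5672/4571 ≈ -1.2409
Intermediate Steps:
Q = 500 (Q = 20*(14 + 11) = 20*25 = 500)
(-2763 - 2909)/(4071 + Q) = (-2763 - 2909)/(4071 + 500) = -5672/4571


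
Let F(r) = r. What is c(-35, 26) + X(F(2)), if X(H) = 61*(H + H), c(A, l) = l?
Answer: 270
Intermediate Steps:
X(H) = 122*H (X(H) = 61*(2*H) = 122*H)
c(-35, 26) + X(F(2)) = 26 + 122*2 = 26 + 244 = 270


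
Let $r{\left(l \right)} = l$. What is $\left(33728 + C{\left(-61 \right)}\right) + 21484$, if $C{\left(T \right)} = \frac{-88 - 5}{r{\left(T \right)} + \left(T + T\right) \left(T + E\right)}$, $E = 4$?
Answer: $\frac{380576223}{6893} \approx 55212.0$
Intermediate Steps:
$C{\left(T \right)} = - \frac{93}{T + 2 T \left(4 + T\right)}$ ($C{\left(T \right)} = \frac{-88 - 5}{T + \left(T + T\right) \left(T + 4\right)} = - \frac{93}{T + 2 T \left(4 + T\right)}$)
$\left(33728 + C{\left(-61 \right)}\right) + 21484 = \left(33728 - \frac{93}{\left(-61\right) \left(9 + 2 \left(-61\right)\right)}\right) + 21484 = \left(33728 - - \frac{93}{61 \left(9 - 122\right)}\right) + 21484 = \left(33728 - - \frac{93}{61 \left(-113\right)}\right) + 21484 = \left(33728 - \left(- \frac{93}{61}\right) \left(- \frac{1}{113}\right)\right) + 21484 = \left(33728 - \frac{93}{6893}\right) + 21484 = \frac{232487011}{6893} + 21484 = \frac{380576223}{6893}$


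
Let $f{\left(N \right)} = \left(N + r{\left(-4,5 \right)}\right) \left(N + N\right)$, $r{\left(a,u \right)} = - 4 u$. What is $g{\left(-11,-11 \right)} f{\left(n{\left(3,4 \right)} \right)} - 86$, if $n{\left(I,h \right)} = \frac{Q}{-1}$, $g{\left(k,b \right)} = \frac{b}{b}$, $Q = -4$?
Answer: $-214$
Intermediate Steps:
$g{\left(k,b \right)} = 1$
$n{\left(I,h \right)} = 4$ ($n{\left(I,h \right)} = - \frac{4}{-1} = \left(-4\right) \left(-1\right) = 4$)
$f{\left(N \right)} = 2 N \left(-20 + N\right)$ ($f{\left(N \right)} = \left(N - 20\right) \left(N + N\right) = \left(N - 20\right) 2 N = \left(-20 + N\right) 2 N = 2 N \left(-20 + N\right)$)
$g{\left(-11,-11 \right)} f{\left(n{\left(3,4 \right)} \right)} - 86 = 1 \cdot 2 \cdot 4 \left(-20 + 4\right) - 86 = 1 \cdot 2 \cdot 4 \left(-16\right) - 86 = 1 \left(-128\right) - 86 = -128 - 86 = -214$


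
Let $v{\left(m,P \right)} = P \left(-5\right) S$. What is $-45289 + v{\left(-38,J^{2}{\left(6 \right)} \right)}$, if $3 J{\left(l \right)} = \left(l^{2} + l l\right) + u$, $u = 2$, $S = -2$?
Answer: $- \frac{352841}{9} \approx -39205.0$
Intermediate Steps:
$J{\left(l \right)} = \frac{2}{3} + \frac{2 l^{2}}{3}$ ($J{\left(l \right)} = \frac{\left(l^{2} + l l\right) + 2}{3} = \frac{\left(l^{2} + l^{2}\right) + 2}{3} = \frac{2 l^{2} + 2}{3} = \frac{2 + 2 l^{2}}{3} = \frac{2}{3} + \frac{2 l^{2}}{3}$)
$v{\left(m,P \right)} = 10 P$ ($v{\left(m,P \right)} = P \left(-5\right) \left(-2\right) = - 5 P \left(-2\right) = 10 P$)
$-45289 + v{\left(-38,J^{2}{\left(6 \right)} \right)} = -45289 + 10 \left(\frac{2}{3} + \frac{2 \cdot 6^{2}}{3}\right)^{2} = -45289 + 10 \left(\frac{2}{3} + \frac{2}{3} \cdot 36\right)^{2} = -45289 + 10 \left(\frac{2}{3} + 24\right)^{2} = -45289 + 10 \left(\frac{74}{3}\right)^{2} = -45289 + 10 \cdot \frac{5476}{9} = -45289 + \frac{54760}{9} = - \frac{352841}{9}$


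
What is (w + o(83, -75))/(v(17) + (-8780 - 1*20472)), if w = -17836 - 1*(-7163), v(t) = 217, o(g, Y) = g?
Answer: 2118/5807 ≈ 0.36473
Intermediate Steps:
w = -10673 (w = -17836 + 7163 = -10673)
(w + o(83, -75))/(v(17) + (-8780 - 1*20472)) = (-10673 + 83)/(217 + (-8780 - 1*20472)) = -10590/(217 + (-8780 - 20472)) = -10590/(217 - 29252) = -10590/(-29035) = -10590*(-1/29035) = 2118/5807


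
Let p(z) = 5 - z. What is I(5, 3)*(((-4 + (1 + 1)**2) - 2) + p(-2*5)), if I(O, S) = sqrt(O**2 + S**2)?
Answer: 13*sqrt(34) ≈ 75.802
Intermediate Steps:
I(5, 3)*(((-4 + (1 + 1)**2) - 2) + p(-2*5)) = sqrt(5**2 + 3**2)*(((-4 + (1 + 1)**2) - 2) + (5 - (-2)*5)) = sqrt(25 + 9)*(((-4 + 2**2) - 2) + (5 - 1*(-10))) = sqrt(34)*(((-4 + 4) - 2) + (5 + 10)) = sqrt(34)*((0 - 2) + 15) = sqrt(34)*(-2 + 15) = sqrt(34)*13 = 13*sqrt(34)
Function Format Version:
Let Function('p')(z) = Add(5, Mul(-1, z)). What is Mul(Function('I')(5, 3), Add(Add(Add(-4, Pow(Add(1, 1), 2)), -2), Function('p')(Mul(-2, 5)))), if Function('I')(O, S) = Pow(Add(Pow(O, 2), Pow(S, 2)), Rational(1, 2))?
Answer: Mul(13, Pow(34, Rational(1, 2))) ≈ 75.802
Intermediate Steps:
Mul(Function('I')(5, 3), Add(Add(Add(-4, Pow(Add(1, 1), 2)), -2), Function('p')(Mul(-2, 5)))) = Mul(Pow(Add(Pow(5, 2), Pow(3, 2)), Rational(1, 2)), Add(Add(Add(-4, Pow(Add(1, 1), 2)), -2), Add(5, Mul(-1, Mul(-2, 5))))) = Mul(Pow(Add(25, 9), Rational(1, 2)), Add(Add(Add(-4, Pow(2, 2)), -2), Add(5, Mul(-1, -10)))) = Mul(Pow(34, Rational(1, 2)), Add(Add(Add(-4, 4), -2), Add(5, 10))) = Mul(Pow(34, Rational(1, 2)), Add(Add(0, -2), 15)) = Mul(Pow(34, Rational(1, 2)), Add(-2, 15)) = Mul(Pow(34, Rational(1, 2)), 13) = Mul(13, Pow(34, Rational(1, 2)))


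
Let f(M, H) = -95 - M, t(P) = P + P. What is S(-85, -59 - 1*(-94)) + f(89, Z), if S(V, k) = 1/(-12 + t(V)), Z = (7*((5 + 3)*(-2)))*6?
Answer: -33489/182 ≈ -184.01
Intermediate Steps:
t(P) = 2*P
Z = -672 (Z = (7*(8*(-2)))*6 = (7*(-16))*6 = -112*6 = -672)
S(V, k) = 1/(-12 + 2*V)
S(-85, -59 - 1*(-94)) + f(89, Z) = 1/(2*(-6 - 85)) + (-95 - 1*89) = (½)/(-91) + (-95 - 89) = (½)*(-1/91) - 184 = -1/182 - 184 = -33489/182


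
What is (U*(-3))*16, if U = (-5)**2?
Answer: -1200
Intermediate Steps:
U = 25
(U*(-3))*16 = (25*(-3))*16 = -75*16 = -1200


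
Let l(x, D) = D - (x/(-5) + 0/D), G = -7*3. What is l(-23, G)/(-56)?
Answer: 16/35 ≈ 0.45714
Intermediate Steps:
G = -21
l(x, D) = D + x/5 (l(x, D) = D - (x*(-⅕) + 0) = D - (-x/5 + 0) = D - (-1)*x/5 = D + x/5)
l(-23, G)/(-56) = (-21 + (⅕)*(-23))/(-56) = (-21 - 23/5)*(-1/56) = -128/5*(-1/56) = 16/35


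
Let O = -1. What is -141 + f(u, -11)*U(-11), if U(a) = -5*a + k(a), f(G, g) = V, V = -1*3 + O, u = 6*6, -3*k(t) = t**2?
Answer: -599/3 ≈ -199.67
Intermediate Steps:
k(t) = -t**2/3
u = 36
V = -4 (V = -1*3 - 1 = -3 - 1 = -4)
f(G, g) = -4
U(a) = -5*a - a**2/3
-141 + f(u, -11)*U(-11) = -141 - 4*(-11)*(-15 - 1*(-11))/3 = -141 - 4*(-11)*(-15 + 11)/3 = -141 - 4*(-11)*(-4)/3 = -141 - 4*44/3 = -141 - 176/3 = -599/3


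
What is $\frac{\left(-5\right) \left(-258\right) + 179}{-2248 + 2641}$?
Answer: $\frac{1469}{393} \approx 3.7379$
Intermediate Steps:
$\frac{\left(-5\right) \left(-258\right) + 179}{-2248 + 2641} = \frac{1290 + 179}{393} = 1469 \cdot \frac{1}{393} = \frac{1469}{393}$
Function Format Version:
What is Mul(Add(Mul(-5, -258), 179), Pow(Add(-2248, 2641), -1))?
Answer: Rational(1469, 393) ≈ 3.7379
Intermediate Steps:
Mul(Add(Mul(-5, -258), 179), Pow(Add(-2248, 2641), -1)) = Mul(Add(1290, 179), Pow(393, -1)) = Mul(1469, Rational(1, 393)) = Rational(1469, 393)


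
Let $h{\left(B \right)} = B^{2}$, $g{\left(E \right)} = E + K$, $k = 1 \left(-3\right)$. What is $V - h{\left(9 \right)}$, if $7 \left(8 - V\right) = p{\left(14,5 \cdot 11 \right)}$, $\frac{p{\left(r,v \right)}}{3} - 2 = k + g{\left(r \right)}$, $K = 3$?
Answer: $- \frac{559}{7} \approx -79.857$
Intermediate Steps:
$k = -3$
$g{\left(E \right)} = 3 + E$ ($g{\left(E \right)} = E + 3 = 3 + E$)
$p{\left(r,v \right)} = 6 + 3 r$ ($p{\left(r,v \right)} = 6 + 3 \left(-3 + \left(3 + r\right)\right) = 6 + 3 r$)
$V = \frac{8}{7}$ ($V = 8 - \frac{6 + 3 \cdot 14}{7} = 8 - \frac{6 + 42}{7} = 8 - \frac{48}{7} = \frac{8}{7} \approx 1.1429$)
$V - h{\left(9 \right)} = \frac{8}{7} - 9^{2} = \frac{8}{7} - 81 = - \frac{559}{7}$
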